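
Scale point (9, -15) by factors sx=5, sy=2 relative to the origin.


Scaling: (x*sx, y*sy) = (9*5, -15*2) = (45, -30)

(45, -30)


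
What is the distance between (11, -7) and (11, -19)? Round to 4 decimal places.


d = sqrt((11-11)^2 + (-19--7)^2) = 12

12


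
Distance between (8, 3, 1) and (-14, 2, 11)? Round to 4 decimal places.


d = sqrt((-14-8)^2 + (2-3)^2 + (11-1)^2) = 24.1868

24.1868


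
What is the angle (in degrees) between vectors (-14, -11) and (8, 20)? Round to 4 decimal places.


dot = -14*8 + -11*20 = -332
|u| = 17.8045, |v| = 21.5407
cos(angle) = -0.8657
angle = 149.9586 degrees

149.9586 degrees


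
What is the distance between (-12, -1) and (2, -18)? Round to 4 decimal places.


d = sqrt((2--12)^2 + (-18--1)^2) = 22.0227

22.0227


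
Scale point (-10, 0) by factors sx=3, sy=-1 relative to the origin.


Scaling: (x*sx, y*sy) = (-10*3, 0*-1) = (-30, 0)

(-30, 0)


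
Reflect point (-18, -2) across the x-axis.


Reflection across x-axis: (x, y) -> (x, -y)
(-18, -2) -> (-18, 2)

(-18, 2)


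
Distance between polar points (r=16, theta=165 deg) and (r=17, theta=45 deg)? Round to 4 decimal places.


d = sqrt(r1^2 + r2^2 - 2*r1*r2*cos(t2-t1))
d = sqrt(16^2 + 17^2 - 2*16*17*cos(45-165)) = 28.5832

28.5832


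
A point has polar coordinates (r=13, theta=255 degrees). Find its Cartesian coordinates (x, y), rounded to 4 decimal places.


x = 13 * cos(255) = -3.3646
y = 13 * sin(255) = -12.557

(-3.3646, -12.557)


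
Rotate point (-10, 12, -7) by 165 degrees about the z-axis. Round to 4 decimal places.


x' = -10*cos(165) - 12*sin(165) = 6.5534
y' = -10*sin(165) + 12*cos(165) = -14.1793
z' = -7

(6.5534, -14.1793, -7)


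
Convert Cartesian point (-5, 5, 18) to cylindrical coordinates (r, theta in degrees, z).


r = sqrt((-5)^2 + 5^2) = 7.0711
theta = atan2(5, -5) = 135 deg
z = 18

r = 7.0711, theta = 135 deg, z = 18


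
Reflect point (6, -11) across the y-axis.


Reflection across y-axis: (x, y) -> (-x, y)
(6, -11) -> (-6, -11)

(-6, -11)


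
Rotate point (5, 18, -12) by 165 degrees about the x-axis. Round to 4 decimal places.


x' = 5
y' = 18*cos(165) - -12*sin(165) = -14.2808
z' = 18*sin(165) + -12*cos(165) = 16.2499

(5, -14.2808, 16.2499)


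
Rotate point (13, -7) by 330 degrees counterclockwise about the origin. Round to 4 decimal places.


x' = 13*cos(330) - -7*sin(330) = 7.7583
y' = 13*sin(330) + -7*cos(330) = -12.5622

(7.7583, -12.5622)


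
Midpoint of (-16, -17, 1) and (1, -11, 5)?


Midpoint = ((-16+1)/2, (-17+-11)/2, (1+5)/2) = (-7.5, -14, 3)

(-7.5, -14, 3)


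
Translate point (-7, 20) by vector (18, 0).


Translation: (x+dx, y+dy) = (-7+18, 20+0) = (11, 20)

(11, 20)


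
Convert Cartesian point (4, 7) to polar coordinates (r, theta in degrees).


r = sqrt(4^2 + 7^2) = 8.0623
theta = atan2(7, 4) = 60.2551 degrees

r = 8.0623, theta = 60.2551 degrees


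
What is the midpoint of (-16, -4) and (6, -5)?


Midpoint = ((-16+6)/2, (-4+-5)/2) = (-5, -4.5)

(-5, -4.5)


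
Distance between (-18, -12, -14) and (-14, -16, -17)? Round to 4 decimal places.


d = sqrt((-14--18)^2 + (-16--12)^2 + (-17--14)^2) = 6.4031

6.4031


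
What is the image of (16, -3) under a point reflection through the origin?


Reflection through origin: (x, y) -> (-x, -y)
(16, -3) -> (-16, 3)

(-16, 3)


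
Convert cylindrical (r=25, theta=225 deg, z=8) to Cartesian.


x = 25 * cos(225) = -17.6777
y = 25 * sin(225) = -17.6777
z = 8

(-17.6777, -17.6777, 8)


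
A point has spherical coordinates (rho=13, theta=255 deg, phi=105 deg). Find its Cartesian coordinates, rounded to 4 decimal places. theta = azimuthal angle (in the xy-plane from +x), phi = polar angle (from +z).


x = 13 * sin(105) * cos(255) = -3.25
y = 13 * sin(105) * sin(255) = -12.1292
z = 13 * cos(105) = -3.3646

(-3.25, -12.1292, -3.3646)


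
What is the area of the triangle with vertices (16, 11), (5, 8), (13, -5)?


Area = |x1(y2-y3) + x2(y3-y1) + x3(y1-y2)| / 2
= |16*(8--5) + 5*(-5-11) + 13*(11-8)| / 2
= 83.5

83.5


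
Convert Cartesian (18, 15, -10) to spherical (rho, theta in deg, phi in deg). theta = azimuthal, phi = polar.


rho = sqrt(18^2 + 15^2 + (-10)^2) = 25.4755
theta = atan2(15, 18) = 39.8056 deg
phi = acos(-10/25.4755) = 113.1123 deg

rho = 25.4755, theta = 39.8056 deg, phi = 113.1123 deg


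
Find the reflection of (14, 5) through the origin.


Reflection through origin: (x, y) -> (-x, -y)
(14, 5) -> (-14, -5)

(-14, -5)


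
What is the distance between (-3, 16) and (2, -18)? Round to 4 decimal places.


d = sqrt((2--3)^2 + (-18-16)^2) = 34.3657

34.3657


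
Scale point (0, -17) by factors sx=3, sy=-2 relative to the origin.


Scaling: (x*sx, y*sy) = (0*3, -17*-2) = (0, 34)

(0, 34)


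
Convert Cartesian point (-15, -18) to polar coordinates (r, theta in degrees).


r = sqrt((-15)^2 + (-18)^2) = 23.4307
theta = atan2(-18, -15) = 230.1944 degrees

r = 23.4307, theta = 230.1944 degrees


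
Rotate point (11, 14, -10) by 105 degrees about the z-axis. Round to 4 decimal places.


x' = 11*cos(105) - 14*sin(105) = -16.37
y' = 11*sin(105) + 14*cos(105) = 7.0017
z' = -10

(-16.37, 7.0017, -10)


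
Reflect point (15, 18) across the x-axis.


Reflection across x-axis: (x, y) -> (x, -y)
(15, 18) -> (15, -18)

(15, -18)


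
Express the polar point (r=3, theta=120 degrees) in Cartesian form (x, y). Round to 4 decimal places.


x = 3 * cos(120) = -1.5
y = 3 * sin(120) = 2.5981

(-1.5, 2.5981)


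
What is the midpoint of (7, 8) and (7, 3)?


Midpoint = ((7+7)/2, (8+3)/2) = (7, 5.5)

(7, 5.5)


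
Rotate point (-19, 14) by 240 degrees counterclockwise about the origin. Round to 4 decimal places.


x' = -19*cos(240) - 14*sin(240) = 21.6244
y' = -19*sin(240) + 14*cos(240) = 9.4545

(21.6244, 9.4545)


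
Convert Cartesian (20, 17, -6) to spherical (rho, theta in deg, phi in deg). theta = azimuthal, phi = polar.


rho = sqrt(20^2 + 17^2 + (-6)^2) = 26.9258
theta = atan2(17, 20) = 40.3645 deg
phi = acos(-6/26.9258) = 102.8756 deg

rho = 26.9258, theta = 40.3645 deg, phi = 102.8756 deg


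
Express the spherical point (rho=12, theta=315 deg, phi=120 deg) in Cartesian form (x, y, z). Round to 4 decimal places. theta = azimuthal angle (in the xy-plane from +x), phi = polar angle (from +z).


x = 12 * sin(120) * cos(315) = 7.3485
y = 12 * sin(120) * sin(315) = -7.3485
z = 12 * cos(120) = -6

(7.3485, -7.3485, -6)


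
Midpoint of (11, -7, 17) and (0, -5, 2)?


Midpoint = ((11+0)/2, (-7+-5)/2, (17+2)/2) = (5.5, -6, 9.5)

(5.5, -6, 9.5)


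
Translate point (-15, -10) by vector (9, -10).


Translation: (x+dx, y+dy) = (-15+9, -10+-10) = (-6, -20)

(-6, -20)


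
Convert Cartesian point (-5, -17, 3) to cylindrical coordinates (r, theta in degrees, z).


r = sqrt((-5)^2 + (-17)^2) = 17.72
theta = atan2(-17, -5) = 253.6105 deg
z = 3

r = 17.72, theta = 253.6105 deg, z = 3


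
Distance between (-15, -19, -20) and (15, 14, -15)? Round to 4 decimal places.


d = sqrt((15--15)^2 + (14--19)^2 + (-15--20)^2) = 44.8776

44.8776


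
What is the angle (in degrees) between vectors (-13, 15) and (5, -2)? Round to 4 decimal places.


dot = -13*5 + 15*-2 = -95
|u| = 19.8494, |v| = 5.3852
cos(angle) = -0.8887
angle = 152.7158 degrees

152.7158 degrees


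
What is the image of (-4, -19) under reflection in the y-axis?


Reflection across y-axis: (x, y) -> (-x, y)
(-4, -19) -> (4, -19)

(4, -19)


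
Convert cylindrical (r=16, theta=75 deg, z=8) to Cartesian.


x = 16 * cos(75) = 4.1411
y = 16 * sin(75) = 15.4548
z = 8

(4.1411, 15.4548, 8)


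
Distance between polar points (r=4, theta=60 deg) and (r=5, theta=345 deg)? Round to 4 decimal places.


d = sqrt(r1^2 + r2^2 - 2*r1*r2*cos(t2-t1))
d = sqrt(4^2 + 5^2 - 2*4*5*cos(345-60)) = 5.536

5.536


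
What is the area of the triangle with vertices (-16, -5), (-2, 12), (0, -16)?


Area = |x1(y2-y3) + x2(y3-y1) + x3(y1-y2)| / 2
= |-16*(12--16) + -2*(-16--5) + 0*(-5-12)| / 2
= 213

213


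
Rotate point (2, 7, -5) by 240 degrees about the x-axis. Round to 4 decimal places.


x' = 2
y' = 7*cos(240) - -5*sin(240) = -7.8301
z' = 7*sin(240) + -5*cos(240) = -3.5622

(2, -7.8301, -3.5622)


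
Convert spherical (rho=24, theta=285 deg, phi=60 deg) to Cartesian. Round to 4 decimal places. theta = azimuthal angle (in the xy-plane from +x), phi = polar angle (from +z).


x = 24 * sin(60) * cos(285) = 5.3795
y = 24 * sin(60) * sin(285) = -20.0764
z = 24 * cos(60) = 12

(5.3795, -20.0764, 12)


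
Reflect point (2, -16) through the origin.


Reflection through origin: (x, y) -> (-x, -y)
(2, -16) -> (-2, 16)

(-2, 16)


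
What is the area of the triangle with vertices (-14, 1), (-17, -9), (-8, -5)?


Area = |x1(y2-y3) + x2(y3-y1) + x3(y1-y2)| / 2
= |-14*(-9--5) + -17*(-5-1) + -8*(1--9)| / 2
= 39

39


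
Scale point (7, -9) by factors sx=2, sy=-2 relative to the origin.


Scaling: (x*sx, y*sy) = (7*2, -9*-2) = (14, 18)

(14, 18)


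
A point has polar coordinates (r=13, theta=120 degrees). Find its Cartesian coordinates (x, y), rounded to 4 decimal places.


x = 13 * cos(120) = -6.5
y = 13 * sin(120) = 11.2583

(-6.5, 11.2583)


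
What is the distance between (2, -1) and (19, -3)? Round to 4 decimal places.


d = sqrt((19-2)^2 + (-3--1)^2) = 17.1172

17.1172


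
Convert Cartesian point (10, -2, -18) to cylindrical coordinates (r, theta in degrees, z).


r = sqrt(10^2 + (-2)^2) = 10.198
theta = atan2(-2, 10) = 348.6901 deg
z = -18

r = 10.198, theta = 348.6901 deg, z = -18


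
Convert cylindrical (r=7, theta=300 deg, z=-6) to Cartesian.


x = 7 * cos(300) = 3.5
y = 7 * sin(300) = -6.0622
z = -6

(3.5, -6.0622, -6)


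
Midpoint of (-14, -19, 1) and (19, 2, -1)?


Midpoint = ((-14+19)/2, (-19+2)/2, (1+-1)/2) = (2.5, -8.5, 0)

(2.5, -8.5, 0)


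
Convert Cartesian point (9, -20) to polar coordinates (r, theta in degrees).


r = sqrt(9^2 + (-20)^2) = 21.9317
theta = atan2(-20, 9) = 294.2277 degrees

r = 21.9317, theta = 294.2277 degrees


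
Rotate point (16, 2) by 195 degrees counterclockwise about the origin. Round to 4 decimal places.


x' = 16*cos(195) - 2*sin(195) = -14.9372
y' = 16*sin(195) + 2*cos(195) = -6.073

(-14.9372, -6.073)


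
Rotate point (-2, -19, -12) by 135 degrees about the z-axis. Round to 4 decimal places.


x' = -2*cos(135) - -19*sin(135) = 14.8492
y' = -2*sin(135) + -19*cos(135) = 12.0208
z' = -12

(14.8492, 12.0208, -12)


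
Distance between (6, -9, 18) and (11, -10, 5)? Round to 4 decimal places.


d = sqrt((11-6)^2 + (-10--9)^2 + (5-18)^2) = 13.9642

13.9642


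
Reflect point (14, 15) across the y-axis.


Reflection across y-axis: (x, y) -> (-x, y)
(14, 15) -> (-14, 15)

(-14, 15)


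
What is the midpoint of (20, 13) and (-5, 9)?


Midpoint = ((20+-5)/2, (13+9)/2) = (7.5, 11)

(7.5, 11)


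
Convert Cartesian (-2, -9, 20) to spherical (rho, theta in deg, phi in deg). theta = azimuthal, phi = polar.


rho = sqrt((-2)^2 + (-9)^2 + 20^2) = 22.0227
theta = atan2(-9, -2) = 257.4712 deg
phi = acos(20/22.0227) = 24.7486 deg

rho = 22.0227, theta = 257.4712 deg, phi = 24.7486 deg


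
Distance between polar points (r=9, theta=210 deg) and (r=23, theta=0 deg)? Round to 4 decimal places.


d = sqrt(r1^2 + r2^2 - 2*r1*r2*cos(t2-t1))
d = sqrt(9^2 + 23^2 - 2*9*23*cos(0-210)) = 31.1213

31.1213


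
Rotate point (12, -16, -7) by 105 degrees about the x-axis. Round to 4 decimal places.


x' = 12
y' = -16*cos(105) - -7*sin(105) = 10.9026
z' = -16*sin(105) + -7*cos(105) = -13.6431

(12, 10.9026, -13.6431)


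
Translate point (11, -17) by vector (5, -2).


Translation: (x+dx, y+dy) = (11+5, -17+-2) = (16, -19)

(16, -19)


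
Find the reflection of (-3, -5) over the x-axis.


Reflection across x-axis: (x, y) -> (x, -y)
(-3, -5) -> (-3, 5)

(-3, 5)


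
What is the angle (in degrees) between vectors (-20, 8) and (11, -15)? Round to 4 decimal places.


dot = -20*11 + 8*-15 = -340
|u| = 21.5407, |v| = 18.6011
cos(angle) = -0.8486
angle = 148.0552 degrees

148.0552 degrees


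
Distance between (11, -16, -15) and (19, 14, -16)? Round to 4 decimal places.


d = sqrt((19-11)^2 + (14--16)^2 + (-16--15)^2) = 31.0644

31.0644


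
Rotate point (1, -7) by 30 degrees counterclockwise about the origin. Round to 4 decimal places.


x' = 1*cos(30) - -7*sin(30) = 4.366
y' = 1*sin(30) + -7*cos(30) = -5.5622

(4.366, -5.5622)


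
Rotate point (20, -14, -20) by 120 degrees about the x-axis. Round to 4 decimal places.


x' = 20
y' = -14*cos(120) - -20*sin(120) = 24.3205
z' = -14*sin(120) + -20*cos(120) = -2.1244

(20, 24.3205, -2.1244)


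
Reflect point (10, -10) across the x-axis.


Reflection across x-axis: (x, y) -> (x, -y)
(10, -10) -> (10, 10)

(10, 10)


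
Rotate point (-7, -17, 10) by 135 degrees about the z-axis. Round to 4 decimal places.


x' = -7*cos(135) - -17*sin(135) = 16.9706
y' = -7*sin(135) + -17*cos(135) = 7.0711
z' = 10

(16.9706, 7.0711, 10)


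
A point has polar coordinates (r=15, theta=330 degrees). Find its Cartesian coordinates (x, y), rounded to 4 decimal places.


x = 15 * cos(330) = 12.9904
y = 15 * sin(330) = -7.5

(12.9904, -7.5)


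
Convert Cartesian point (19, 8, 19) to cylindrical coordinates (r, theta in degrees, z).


r = sqrt(19^2 + 8^2) = 20.6155
theta = atan2(8, 19) = 22.8337 deg
z = 19

r = 20.6155, theta = 22.8337 deg, z = 19


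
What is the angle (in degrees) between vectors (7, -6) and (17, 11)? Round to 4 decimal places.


dot = 7*17 + -6*11 = 53
|u| = 9.2195, |v| = 20.2485
cos(angle) = 0.2839
angle = 73.5065 degrees

73.5065 degrees


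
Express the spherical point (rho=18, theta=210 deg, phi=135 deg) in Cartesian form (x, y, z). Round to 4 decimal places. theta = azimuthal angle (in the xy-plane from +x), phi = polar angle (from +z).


x = 18 * sin(135) * cos(210) = -11.0227
y = 18 * sin(135) * sin(210) = -6.364
z = 18 * cos(135) = -12.7279

(-11.0227, -6.364, -12.7279)


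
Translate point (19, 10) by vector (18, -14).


Translation: (x+dx, y+dy) = (19+18, 10+-14) = (37, -4)

(37, -4)


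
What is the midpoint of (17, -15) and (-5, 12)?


Midpoint = ((17+-5)/2, (-15+12)/2) = (6, -1.5)

(6, -1.5)


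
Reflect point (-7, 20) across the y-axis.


Reflection across y-axis: (x, y) -> (-x, y)
(-7, 20) -> (7, 20)

(7, 20)


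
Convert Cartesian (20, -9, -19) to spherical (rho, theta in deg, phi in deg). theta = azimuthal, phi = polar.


rho = sqrt(20^2 + (-9)^2 + (-19)^2) = 29.0172
theta = atan2(-9, 20) = 335.7723 deg
phi = acos(-19/29.0172) = 130.9032 deg

rho = 29.0172, theta = 335.7723 deg, phi = 130.9032 deg


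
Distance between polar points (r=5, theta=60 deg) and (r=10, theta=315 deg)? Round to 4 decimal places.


d = sqrt(r1^2 + r2^2 - 2*r1*r2*cos(t2-t1))
d = sqrt(5^2 + 10^2 - 2*5*10*cos(315-60)) = 12.2834

12.2834


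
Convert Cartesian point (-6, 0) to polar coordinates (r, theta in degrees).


r = sqrt((-6)^2 + 0^2) = 6
theta = atan2(0, -6) = 180 degrees

r = 6, theta = 180 degrees


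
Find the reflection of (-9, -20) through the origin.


Reflection through origin: (x, y) -> (-x, -y)
(-9, -20) -> (9, 20)

(9, 20)


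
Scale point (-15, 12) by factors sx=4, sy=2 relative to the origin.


Scaling: (x*sx, y*sy) = (-15*4, 12*2) = (-60, 24)

(-60, 24)


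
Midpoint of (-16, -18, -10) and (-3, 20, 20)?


Midpoint = ((-16+-3)/2, (-18+20)/2, (-10+20)/2) = (-9.5, 1, 5)

(-9.5, 1, 5)


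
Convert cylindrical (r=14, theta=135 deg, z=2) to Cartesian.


x = 14 * cos(135) = -9.8995
y = 14 * sin(135) = 9.8995
z = 2

(-9.8995, 9.8995, 2)


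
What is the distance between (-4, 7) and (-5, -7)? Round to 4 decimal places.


d = sqrt((-5--4)^2 + (-7-7)^2) = 14.0357

14.0357


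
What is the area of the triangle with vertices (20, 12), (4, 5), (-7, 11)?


Area = |x1(y2-y3) + x2(y3-y1) + x3(y1-y2)| / 2
= |20*(5-11) + 4*(11-12) + -7*(12-5)| / 2
= 86.5

86.5


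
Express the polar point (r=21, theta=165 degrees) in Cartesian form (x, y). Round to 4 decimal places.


x = 21 * cos(165) = -20.2844
y = 21 * sin(165) = 5.4352

(-20.2844, 5.4352)


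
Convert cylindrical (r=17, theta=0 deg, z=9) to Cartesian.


x = 17 * cos(0) = 17
y = 17 * sin(0) = 0
z = 9

(17, 0, 9)


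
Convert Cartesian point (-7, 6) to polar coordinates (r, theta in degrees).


r = sqrt((-7)^2 + 6^2) = 9.2195
theta = atan2(6, -7) = 139.3987 degrees

r = 9.2195, theta = 139.3987 degrees


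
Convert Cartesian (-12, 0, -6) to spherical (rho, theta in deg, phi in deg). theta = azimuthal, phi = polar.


rho = sqrt((-12)^2 + 0^2 + (-6)^2) = 13.4164
theta = atan2(0, -12) = 180 deg
phi = acos(-6/13.4164) = 116.5651 deg

rho = 13.4164, theta = 180 deg, phi = 116.5651 deg


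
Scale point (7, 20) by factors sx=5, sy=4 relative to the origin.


Scaling: (x*sx, y*sy) = (7*5, 20*4) = (35, 80)

(35, 80)


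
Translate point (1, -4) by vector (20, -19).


Translation: (x+dx, y+dy) = (1+20, -4+-19) = (21, -23)

(21, -23)


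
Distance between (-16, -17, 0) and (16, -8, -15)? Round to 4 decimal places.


d = sqrt((16--16)^2 + (-8--17)^2 + (-15-0)^2) = 36.4692

36.4692


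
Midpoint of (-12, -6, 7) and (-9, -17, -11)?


Midpoint = ((-12+-9)/2, (-6+-17)/2, (7+-11)/2) = (-10.5, -11.5, -2)

(-10.5, -11.5, -2)


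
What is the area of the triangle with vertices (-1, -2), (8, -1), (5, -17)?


Area = |x1(y2-y3) + x2(y3-y1) + x3(y1-y2)| / 2
= |-1*(-1--17) + 8*(-17--2) + 5*(-2--1)| / 2
= 70.5

70.5


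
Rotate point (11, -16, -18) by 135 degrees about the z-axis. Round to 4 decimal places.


x' = 11*cos(135) - -16*sin(135) = 3.5355
y' = 11*sin(135) + -16*cos(135) = 19.0919
z' = -18

(3.5355, 19.0919, -18)


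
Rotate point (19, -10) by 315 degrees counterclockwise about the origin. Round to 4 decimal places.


x' = 19*cos(315) - -10*sin(315) = 6.364
y' = 19*sin(315) + -10*cos(315) = -20.5061

(6.364, -20.5061)


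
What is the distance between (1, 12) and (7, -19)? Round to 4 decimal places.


d = sqrt((7-1)^2 + (-19-12)^2) = 31.5753

31.5753


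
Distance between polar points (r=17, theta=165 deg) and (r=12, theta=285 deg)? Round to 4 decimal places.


d = sqrt(r1^2 + r2^2 - 2*r1*r2*cos(t2-t1))
d = sqrt(17^2 + 12^2 - 2*17*12*cos(285-165)) = 25.2389

25.2389


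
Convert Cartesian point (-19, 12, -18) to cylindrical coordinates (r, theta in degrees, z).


r = sqrt((-19)^2 + 12^2) = 22.4722
theta = atan2(12, -19) = 147.7244 deg
z = -18

r = 22.4722, theta = 147.7244 deg, z = -18


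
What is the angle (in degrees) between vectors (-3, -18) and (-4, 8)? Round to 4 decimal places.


dot = -3*-4 + -18*8 = -132
|u| = 18.2483, |v| = 8.9443
cos(angle) = -0.8087
angle = 143.9726 degrees

143.9726 degrees


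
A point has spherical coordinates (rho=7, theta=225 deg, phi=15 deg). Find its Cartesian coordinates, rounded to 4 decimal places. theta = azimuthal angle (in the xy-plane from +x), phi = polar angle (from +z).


x = 7 * sin(15) * cos(225) = -1.2811
y = 7 * sin(15) * sin(225) = -1.2811
z = 7 * cos(15) = 6.7615

(-1.2811, -1.2811, 6.7615)


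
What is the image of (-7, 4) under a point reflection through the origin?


Reflection through origin: (x, y) -> (-x, -y)
(-7, 4) -> (7, -4)

(7, -4)


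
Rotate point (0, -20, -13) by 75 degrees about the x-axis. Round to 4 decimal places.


x' = 0
y' = -20*cos(75) - -13*sin(75) = 7.3807
z' = -20*sin(75) + -13*cos(75) = -22.6832

(0, 7.3807, -22.6832)


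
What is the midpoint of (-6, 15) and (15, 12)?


Midpoint = ((-6+15)/2, (15+12)/2) = (4.5, 13.5)

(4.5, 13.5)


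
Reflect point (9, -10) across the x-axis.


Reflection across x-axis: (x, y) -> (x, -y)
(9, -10) -> (9, 10)

(9, 10)


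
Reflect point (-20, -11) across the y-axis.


Reflection across y-axis: (x, y) -> (-x, y)
(-20, -11) -> (20, -11)

(20, -11)


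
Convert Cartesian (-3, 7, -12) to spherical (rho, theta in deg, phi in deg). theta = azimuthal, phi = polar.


rho = sqrt((-3)^2 + 7^2 + (-12)^2) = 14.2127
theta = atan2(7, -3) = 113.1986 deg
phi = acos(-12/14.2127) = 147.5988 deg

rho = 14.2127, theta = 113.1986 deg, phi = 147.5988 deg


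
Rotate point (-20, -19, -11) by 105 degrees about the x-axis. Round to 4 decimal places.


x' = -20
y' = -19*cos(105) - -11*sin(105) = 15.5427
z' = -19*sin(105) + -11*cos(105) = -15.5056

(-20, 15.5427, -15.5056)


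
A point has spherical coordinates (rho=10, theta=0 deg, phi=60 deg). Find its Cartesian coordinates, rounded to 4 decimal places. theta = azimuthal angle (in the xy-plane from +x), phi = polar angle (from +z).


x = 10 * sin(60) * cos(0) = 8.6603
y = 10 * sin(60) * sin(0) = 0
z = 10 * cos(60) = 5

(8.6603, 0, 5)


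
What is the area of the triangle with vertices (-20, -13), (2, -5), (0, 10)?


Area = |x1(y2-y3) + x2(y3-y1) + x3(y1-y2)| / 2
= |-20*(-5-10) + 2*(10--13) + 0*(-13--5)| / 2
= 173

173


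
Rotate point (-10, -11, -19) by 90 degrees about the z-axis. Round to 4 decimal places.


x' = -10*cos(90) - -11*sin(90) = 11
y' = -10*sin(90) + -11*cos(90) = -10
z' = -19

(11, -10, -19)


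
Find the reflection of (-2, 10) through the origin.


Reflection through origin: (x, y) -> (-x, -y)
(-2, 10) -> (2, -10)

(2, -10)


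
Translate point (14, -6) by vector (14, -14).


Translation: (x+dx, y+dy) = (14+14, -6+-14) = (28, -20)

(28, -20)


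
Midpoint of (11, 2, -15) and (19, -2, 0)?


Midpoint = ((11+19)/2, (2+-2)/2, (-15+0)/2) = (15, 0, -7.5)

(15, 0, -7.5)


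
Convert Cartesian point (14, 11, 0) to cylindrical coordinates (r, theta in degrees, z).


r = sqrt(14^2 + 11^2) = 17.8045
theta = atan2(11, 14) = 38.1572 deg
z = 0

r = 17.8045, theta = 38.1572 deg, z = 0


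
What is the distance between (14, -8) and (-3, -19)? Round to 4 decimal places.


d = sqrt((-3-14)^2 + (-19--8)^2) = 20.2485

20.2485


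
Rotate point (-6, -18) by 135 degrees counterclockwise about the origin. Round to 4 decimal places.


x' = -6*cos(135) - -18*sin(135) = 16.9706
y' = -6*sin(135) + -18*cos(135) = 8.4853

(16.9706, 8.4853)


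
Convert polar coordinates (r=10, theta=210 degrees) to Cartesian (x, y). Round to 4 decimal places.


x = 10 * cos(210) = -8.6603
y = 10 * sin(210) = -5

(-8.6603, -5)


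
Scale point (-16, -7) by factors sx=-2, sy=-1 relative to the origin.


Scaling: (x*sx, y*sy) = (-16*-2, -7*-1) = (32, 7)

(32, 7)


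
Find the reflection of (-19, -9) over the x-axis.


Reflection across x-axis: (x, y) -> (x, -y)
(-19, -9) -> (-19, 9)

(-19, 9)


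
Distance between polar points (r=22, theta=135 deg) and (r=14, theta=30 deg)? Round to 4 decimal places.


d = sqrt(r1^2 + r2^2 - 2*r1*r2*cos(t2-t1))
d = sqrt(22^2 + 14^2 - 2*22*14*cos(30-135)) = 28.973

28.973


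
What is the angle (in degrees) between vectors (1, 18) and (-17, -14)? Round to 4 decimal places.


dot = 1*-17 + 18*-14 = -269
|u| = 18.0278, |v| = 22.0227
cos(angle) = -0.6775
angle = 132.6523 degrees

132.6523 degrees


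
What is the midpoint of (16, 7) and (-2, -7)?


Midpoint = ((16+-2)/2, (7+-7)/2) = (7, 0)

(7, 0)


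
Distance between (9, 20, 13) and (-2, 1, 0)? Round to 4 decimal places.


d = sqrt((-2-9)^2 + (1-20)^2 + (0-13)^2) = 25.5147

25.5147


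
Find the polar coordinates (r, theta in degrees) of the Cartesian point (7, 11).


r = sqrt(7^2 + 11^2) = 13.0384
theta = atan2(11, 7) = 57.5288 degrees

r = 13.0384, theta = 57.5288 degrees


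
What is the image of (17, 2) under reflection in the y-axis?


Reflection across y-axis: (x, y) -> (-x, y)
(17, 2) -> (-17, 2)

(-17, 2)


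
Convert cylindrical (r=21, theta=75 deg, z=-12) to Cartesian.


x = 21 * cos(75) = 5.4352
y = 21 * sin(75) = 20.2844
z = -12

(5.4352, 20.2844, -12)


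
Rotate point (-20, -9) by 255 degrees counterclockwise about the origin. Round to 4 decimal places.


x' = -20*cos(255) - -9*sin(255) = -3.517
y' = -20*sin(255) + -9*cos(255) = 21.6479

(-3.517, 21.6479)


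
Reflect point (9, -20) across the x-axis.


Reflection across x-axis: (x, y) -> (x, -y)
(9, -20) -> (9, 20)

(9, 20)


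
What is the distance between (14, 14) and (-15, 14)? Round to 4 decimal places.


d = sqrt((-15-14)^2 + (14-14)^2) = 29

29


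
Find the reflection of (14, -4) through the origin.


Reflection through origin: (x, y) -> (-x, -y)
(14, -4) -> (-14, 4)

(-14, 4)


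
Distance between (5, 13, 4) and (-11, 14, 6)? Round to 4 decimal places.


d = sqrt((-11-5)^2 + (14-13)^2 + (6-4)^2) = 16.1555

16.1555


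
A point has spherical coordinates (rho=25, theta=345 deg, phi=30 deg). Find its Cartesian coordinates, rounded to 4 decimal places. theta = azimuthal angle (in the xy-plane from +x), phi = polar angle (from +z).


x = 25 * sin(30) * cos(345) = 12.0741
y = 25 * sin(30) * sin(345) = -3.2352
z = 25 * cos(30) = 21.6506

(12.0741, -3.2352, 21.6506)


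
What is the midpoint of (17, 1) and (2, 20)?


Midpoint = ((17+2)/2, (1+20)/2) = (9.5, 10.5)

(9.5, 10.5)


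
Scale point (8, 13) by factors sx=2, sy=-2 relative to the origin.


Scaling: (x*sx, y*sy) = (8*2, 13*-2) = (16, -26)

(16, -26)


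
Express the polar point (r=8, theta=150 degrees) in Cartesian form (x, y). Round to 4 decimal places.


x = 8 * cos(150) = -6.9282
y = 8 * sin(150) = 4

(-6.9282, 4)


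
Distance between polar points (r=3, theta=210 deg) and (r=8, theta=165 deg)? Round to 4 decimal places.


d = sqrt(r1^2 + r2^2 - 2*r1*r2*cos(t2-t1))
d = sqrt(3^2 + 8^2 - 2*3*8*cos(165-210)) = 6.2497

6.2497


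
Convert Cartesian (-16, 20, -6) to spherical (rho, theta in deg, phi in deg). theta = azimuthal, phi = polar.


rho = sqrt((-16)^2 + 20^2 + (-6)^2) = 26.3059
theta = atan2(20, -16) = 128.6598 deg
phi = acos(-6/26.3059) = 103.1844 deg

rho = 26.3059, theta = 128.6598 deg, phi = 103.1844 deg


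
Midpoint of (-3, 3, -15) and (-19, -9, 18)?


Midpoint = ((-3+-19)/2, (3+-9)/2, (-15+18)/2) = (-11, -3, 1.5)

(-11, -3, 1.5)


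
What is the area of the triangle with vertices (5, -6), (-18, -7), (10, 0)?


Area = |x1(y2-y3) + x2(y3-y1) + x3(y1-y2)| / 2
= |5*(-7-0) + -18*(0--6) + 10*(-6--7)| / 2
= 66.5

66.5


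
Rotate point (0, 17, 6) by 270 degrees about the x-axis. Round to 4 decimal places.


x' = 0
y' = 17*cos(270) - 6*sin(270) = 6
z' = 17*sin(270) + 6*cos(270) = -17

(0, 6, -17)


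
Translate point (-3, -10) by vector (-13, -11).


Translation: (x+dx, y+dy) = (-3+-13, -10+-11) = (-16, -21)

(-16, -21)


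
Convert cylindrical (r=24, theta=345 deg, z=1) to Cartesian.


x = 24 * cos(345) = 23.1822
y = 24 * sin(345) = -6.2117
z = 1

(23.1822, -6.2117, 1)


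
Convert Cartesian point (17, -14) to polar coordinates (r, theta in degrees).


r = sqrt(17^2 + (-14)^2) = 22.0227
theta = atan2(-14, 17) = 320.5275 degrees

r = 22.0227, theta = 320.5275 degrees


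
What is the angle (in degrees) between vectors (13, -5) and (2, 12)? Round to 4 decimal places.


dot = 13*2 + -5*12 = -34
|u| = 13.9284, |v| = 12.1655
cos(angle) = -0.2007
angle = 101.5752 degrees

101.5752 degrees


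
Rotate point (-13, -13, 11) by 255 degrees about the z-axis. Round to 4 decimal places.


x' = -13*cos(255) - -13*sin(255) = -9.1924
y' = -13*sin(255) + -13*cos(255) = 15.9217
z' = 11

(-9.1924, 15.9217, 11)


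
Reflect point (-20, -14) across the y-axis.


Reflection across y-axis: (x, y) -> (-x, y)
(-20, -14) -> (20, -14)

(20, -14)


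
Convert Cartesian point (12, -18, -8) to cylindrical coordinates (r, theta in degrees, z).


r = sqrt(12^2 + (-18)^2) = 21.6333
theta = atan2(-18, 12) = 303.6901 deg
z = -8

r = 21.6333, theta = 303.6901 deg, z = -8


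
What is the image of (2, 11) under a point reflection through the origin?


Reflection through origin: (x, y) -> (-x, -y)
(2, 11) -> (-2, -11)

(-2, -11)


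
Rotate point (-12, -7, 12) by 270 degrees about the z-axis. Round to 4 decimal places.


x' = -12*cos(270) - -7*sin(270) = -7
y' = -12*sin(270) + -7*cos(270) = 12
z' = 12

(-7, 12, 12)


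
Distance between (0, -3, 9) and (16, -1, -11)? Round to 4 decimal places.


d = sqrt((16-0)^2 + (-1--3)^2 + (-11-9)^2) = 25.6905

25.6905


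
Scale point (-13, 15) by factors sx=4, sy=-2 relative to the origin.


Scaling: (x*sx, y*sy) = (-13*4, 15*-2) = (-52, -30)

(-52, -30)


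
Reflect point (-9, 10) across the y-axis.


Reflection across y-axis: (x, y) -> (-x, y)
(-9, 10) -> (9, 10)

(9, 10)


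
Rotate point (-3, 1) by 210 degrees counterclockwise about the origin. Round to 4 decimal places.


x' = -3*cos(210) - 1*sin(210) = 3.0981
y' = -3*sin(210) + 1*cos(210) = 0.634

(3.0981, 0.634)


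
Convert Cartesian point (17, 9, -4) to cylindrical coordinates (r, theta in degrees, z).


r = sqrt(17^2 + 9^2) = 19.2354
theta = atan2(9, 17) = 27.8973 deg
z = -4

r = 19.2354, theta = 27.8973 deg, z = -4


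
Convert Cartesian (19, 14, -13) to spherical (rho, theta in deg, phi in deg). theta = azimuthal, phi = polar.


rho = sqrt(19^2 + 14^2 + (-13)^2) = 26.9444
theta = atan2(14, 19) = 36.3844 deg
phi = acos(-13/26.9444) = 118.8472 deg

rho = 26.9444, theta = 36.3844 deg, phi = 118.8472 deg


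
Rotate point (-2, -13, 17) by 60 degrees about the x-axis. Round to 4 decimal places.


x' = -2
y' = -13*cos(60) - 17*sin(60) = -21.2224
z' = -13*sin(60) + 17*cos(60) = -2.7583

(-2, -21.2224, -2.7583)


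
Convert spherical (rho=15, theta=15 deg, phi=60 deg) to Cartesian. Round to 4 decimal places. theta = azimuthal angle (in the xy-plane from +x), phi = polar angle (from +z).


x = 15 * sin(60) * cos(15) = 12.5477
y = 15 * sin(60) * sin(15) = 3.3622
z = 15 * cos(60) = 7.5

(12.5477, 3.3622, 7.5)


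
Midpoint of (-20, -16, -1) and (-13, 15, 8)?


Midpoint = ((-20+-13)/2, (-16+15)/2, (-1+8)/2) = (-16.5, -0.5, 3.5)

(-16.5, -0.5, 3.5)


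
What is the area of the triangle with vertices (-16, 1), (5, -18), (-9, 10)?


Area = |x1(y2-y3) + x2(y3-y1) + x3(y1-y2)| / 2
= |-16*(-18-10) + 5*(10-1) + -9*(1--18)| / 2
= 161

161


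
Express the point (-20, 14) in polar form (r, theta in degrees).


r = sqrt((-20)^2 + 14^2) = 24.4131
theta = atan2(14, -20) = 145.008 degrees

r = 24.4131, theta = 145.008 degrees


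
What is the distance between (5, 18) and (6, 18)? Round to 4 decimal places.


d = sqrt((6-5)^2 + (18-18)^2) = 1

1


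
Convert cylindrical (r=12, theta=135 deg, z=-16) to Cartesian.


x = 12 * cos(135) = -8.4853
y = 12 * sin(135) = 8.4853
z = -16

(-8.4853, 8.4853, -16)


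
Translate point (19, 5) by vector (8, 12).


Translation: (x+dx, y+dy) = (19+8, 5+12) = (27, 17)

(27, 17)


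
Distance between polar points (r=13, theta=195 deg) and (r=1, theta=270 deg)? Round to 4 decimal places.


d = sqrt(r1^2 + r2^2 - 2*r1*r2*cos(t2-t1))
d = sqrt(13^2 + 1^2 - 2*13*1*cos(270-195)) = 12.7777

12.7777


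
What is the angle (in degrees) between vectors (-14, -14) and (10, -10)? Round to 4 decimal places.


dot = -14*10 + -14*-10 = 0
|u| = 19.799, |v| = 14.1421
cos(angle) = 0
angle = 90 degrees

90 degrees


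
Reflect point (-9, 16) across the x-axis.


Reflection across x-axis: (x, y) -> (x, -y)
(-9, 16) -> (-9, -16)

(-9, -16)


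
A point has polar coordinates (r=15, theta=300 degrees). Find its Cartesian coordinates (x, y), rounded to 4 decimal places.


x = 15 * cos(300) = 7.5
y = 15 * sin(300) = -12.9904

(7.5, -12.9904)


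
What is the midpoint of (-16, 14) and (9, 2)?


Midpoint = ((-16+9)/2, (14+2)/2) = (-3.5, 8)

(-3.5, 8)


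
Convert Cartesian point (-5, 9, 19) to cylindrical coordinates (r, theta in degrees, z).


r = sqrt((-5)^2 + 9^2) = 10.2956
theta = atan2(9, -5) = 119.0546 deg
z = 19

r = 10.2956, theta = 119.0546 deg, z = 19


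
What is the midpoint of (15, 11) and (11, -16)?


Midpoint = ((15+11)/2, (11+-16)/2) = (13, -2.5)

(13, -2.5)


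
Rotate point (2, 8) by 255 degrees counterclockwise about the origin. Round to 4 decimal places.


x' = 2*cos(255) - 8*sin(255) = 7.2098
y' = 2*sin(255) + 8*cos(255) = -4.0024

(7.2098, -4.0024)


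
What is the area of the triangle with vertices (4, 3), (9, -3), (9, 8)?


Area = |x1(y2-y3) + x2(y3-y1) + x3(y1-y2)| / 2
= |4*(-3-8) + 9*(8-3) + 9*(3--3)| / 2
= 27.5

27.5


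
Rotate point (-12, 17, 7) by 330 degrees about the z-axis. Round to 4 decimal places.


x' = -12*cos(330) - 17*sin(330) = -1.8923
y' = -12*sin(330) + 17*cos(330) = 20.7224
z' = 7

(-1.8923, 20.7224, 7)


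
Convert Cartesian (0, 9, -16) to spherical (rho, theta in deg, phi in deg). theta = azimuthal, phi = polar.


rho = sqrt(0^2 + 9^2 + (-16)^2) = 18.3576
theta = atan2(9, 0) = 90 deg
phi = acos(-16/18.3576) = 150.6422 deg

rho = 18.3576, theta = 90 deg, phi = 150.6422 deg


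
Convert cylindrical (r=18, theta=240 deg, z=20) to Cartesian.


x = 18 * cos(240) = -9
y = 18 * sin(240) = -15.5885
z = 20

(-9, -15.5885, 20)


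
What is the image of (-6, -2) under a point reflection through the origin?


Reflection through origin: (x, y) -> (-x, -y)
(-6, -2) -> (6, 2)

(6, 2)


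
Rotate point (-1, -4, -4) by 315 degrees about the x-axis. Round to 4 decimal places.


x' = -1
y' = -4*cos(315) - -4*sin(315) = -5.6569
z' = -4*sin(315) + -4*cos(315) = 0

(-1, -5.6569, 0)


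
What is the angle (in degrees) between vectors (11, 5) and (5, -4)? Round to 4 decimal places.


dot = 11*5 + 5*-4 = 35
|u| = 12.083, |v| = 6.4031
cos(angle) = 0.4524
angle = 63.1038 degrees

63.1038 degrees


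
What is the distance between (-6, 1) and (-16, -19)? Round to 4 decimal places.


d = sqrt((-16--6)^2 + (-19-1)^2) = 22.3607

22.3607


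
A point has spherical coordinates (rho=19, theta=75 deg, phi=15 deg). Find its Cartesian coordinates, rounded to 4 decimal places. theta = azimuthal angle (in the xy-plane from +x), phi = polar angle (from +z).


x = 19 * sin(15) * cos(75) = 1.2728
y = 19 * sin(15) * sin(75) = 4.75
z = 19 * cos(15) = 18.3526

(1.2728, 4.75, 18.3526)


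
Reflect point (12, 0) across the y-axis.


Reflection across y-axis: (x, y) -> (-x, y)
(12, 0) -> (-12, 0)

(-12, 0)


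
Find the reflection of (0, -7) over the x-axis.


Reflection across x-axis: (x, y) -> (x, -y)
(0, -7) -> (0, 7)

(0, 7)


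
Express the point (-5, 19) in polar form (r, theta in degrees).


r = sqrt((-5)^2 + 19^2) = 19.6469
theta = atan2(19, -5) = 104.7436 degrees

r = 19.6469, theta = 104.7436 degrees


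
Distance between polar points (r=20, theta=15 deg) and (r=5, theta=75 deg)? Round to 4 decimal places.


d = sqrt(r1^2 + r2^2 - 2*r1*r2*cos(t2-t1))
d = sqrt(20^2 + 5^2 - 2*20*5*cos(75-15)) = 18.0278

18.0278


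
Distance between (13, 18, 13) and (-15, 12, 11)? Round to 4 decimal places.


d = sqrt((-15-13)^2 + (12-18)^2 + (11-13)^2) = 28.7054

28.7054


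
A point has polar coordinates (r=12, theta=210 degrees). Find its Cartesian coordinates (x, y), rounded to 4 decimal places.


x = 12 * cos(210) = -10.3923
y = 12 * sin(210) = -6

(-10.3923, -6)


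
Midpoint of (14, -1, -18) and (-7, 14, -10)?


Midpoint = ((14+-7)/2, (-1+14)/2, (-18+-10)/2) = (3.5, 6.5, -14)

(3.5, 6.5, -14)


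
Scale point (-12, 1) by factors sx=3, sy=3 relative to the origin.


Scaling: (x*sx, y*sy) = (-12*3, 1*3) = (-36, 3)

(-36, 3)


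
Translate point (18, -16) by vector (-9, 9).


Translation: (x+dx, y+dy) = (18+-9, -16+9) = (9, -7)

(9, -7)


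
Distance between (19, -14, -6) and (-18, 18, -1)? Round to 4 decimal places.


d = sqrt((-18-19)^2 + (18--14)^2 + (-1--6)^2) = 49.1732

49.1732


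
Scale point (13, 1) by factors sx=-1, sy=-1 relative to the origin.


Scaling: (x*sx, y*sy) = (13*-1, 1*-1) = (-13, -1)

(-13, -1)


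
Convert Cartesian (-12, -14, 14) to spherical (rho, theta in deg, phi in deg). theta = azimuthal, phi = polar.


rho = sqrt((-12)^2 + (-14)^2 + 14^2) = 23.1517
theta = atan2(-14, -12) = 229.3987 deg
phi = acos(14/23.1517) = 52.7922 deg

rho = 23.1517, theta = 229.3987 deg, phi = 52.7922 deg


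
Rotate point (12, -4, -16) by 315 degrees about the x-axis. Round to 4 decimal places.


x' = 12
y' = -4*cos(315) - -16*sin(315) = -14.1421
z' = -4*sin(315) + -16*cos(315) = -8.4853

(12, -14.1421, -8.4853)


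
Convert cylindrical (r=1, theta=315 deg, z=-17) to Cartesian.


x = 1 * cos(315) = 0.7071
y = 1 * sin(315) = -0.7071
z = -17

(0.7071, -0.7071, -17)


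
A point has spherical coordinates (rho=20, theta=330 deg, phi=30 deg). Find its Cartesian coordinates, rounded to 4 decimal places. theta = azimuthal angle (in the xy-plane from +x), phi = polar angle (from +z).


x = 20 * sin(30) * cos(330) = 8.6603
y = 20 * sin(30) * sin(330) = -5
z = 20 * cos(30) = 17.3205

(8.6603, -5, 17.3205)


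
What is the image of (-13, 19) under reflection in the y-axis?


Reflection across y-axis: (x, y) -> (-x, y)
(-13, 19) -> (13, 19)

(13, 19)


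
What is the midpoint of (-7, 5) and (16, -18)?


Midpoint = ((-7+16)/2, (5+-18)/2) = (4.5, -6.5)

(4.5, -6.5)


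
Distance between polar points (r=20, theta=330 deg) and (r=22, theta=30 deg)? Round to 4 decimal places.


d = sqrt(r1^2 + r2^2 - 2*r1*r2*cos(t2-t1))
d = sqrt(20^2 + 22^2 - 2*20*22*cos(30-330)) = 21.0713

21.0713


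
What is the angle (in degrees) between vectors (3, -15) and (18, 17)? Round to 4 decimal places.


dot = 3*18 + -15*17 = -201
|u| = 15.2971, |v| = 24.7588
cos(angle) = -0.5307
angle = 122.0535 degrees

122.0535 degrees


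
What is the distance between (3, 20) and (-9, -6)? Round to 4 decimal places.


d = sqrt((-9-3)^2 + (-6-20)^2) = 28.6356

28.6356


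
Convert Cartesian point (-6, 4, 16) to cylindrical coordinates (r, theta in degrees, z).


r = sqrt((-6)^2 + 4^2) = 7.2111
theta = atan2(4, -6) = 146.3099 deg
z = 16

r = 7.2111, theta = 146.3099 deg, z = 16


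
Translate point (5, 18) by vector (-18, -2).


Translation: (x+dx, y+dy) = (5+-18, 18+-2) = (-13, 16)

(-13, 16)


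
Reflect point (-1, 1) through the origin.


Reflection through origin: (x, y) -> (-x, -y)
(-1, 1) -> (1, -1)

(1, -1)


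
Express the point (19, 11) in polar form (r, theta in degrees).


r = sqrt(19^2 + 11^2) = 21.9545
theta = atan2(11, 19) = 30.0686 degrees

r = 21.9545, theta = 30.0686 degrees


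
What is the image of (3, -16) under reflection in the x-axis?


Reflection across x-axis: (x, y) -> (x, -y)
(3, -16) -> (3, 16)

(3, 16)


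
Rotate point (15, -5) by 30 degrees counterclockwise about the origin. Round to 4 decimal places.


x' = 15*cos(30) - -5*sin(30) = 15.4904
y' = 15*sin(30) + -5*cos(30) = 3.1699

(15.4904, 3.1699)


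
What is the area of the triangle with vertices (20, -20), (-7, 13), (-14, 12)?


Area = |x1(y2-y3) + x2(y3-y1) + x3(y1-y2)| / 2
= |20*(13-12) + -7*(12--20) + -14*(-20-13)| / 2
= 129

129


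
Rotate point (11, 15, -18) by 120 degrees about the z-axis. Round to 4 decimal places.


x' = 11*cos(120) - 15*sin(120) = -18.4904
y' = 11*sin(120) + 15*cos(120) = 2.0263
z' = -18

(-18.4904, 2.0263, -18)


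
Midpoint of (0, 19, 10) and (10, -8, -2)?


Midpoint = ((0+10)/2, (19+-8)/2, (10+-2)/2) = (5, 5.5, 4)

(5, 5.5, 4)


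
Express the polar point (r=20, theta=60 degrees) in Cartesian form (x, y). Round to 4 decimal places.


x = 20 * cos(60) = 10
y = 20 * sin(60) = 17.3205

(10, 17.3205)
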